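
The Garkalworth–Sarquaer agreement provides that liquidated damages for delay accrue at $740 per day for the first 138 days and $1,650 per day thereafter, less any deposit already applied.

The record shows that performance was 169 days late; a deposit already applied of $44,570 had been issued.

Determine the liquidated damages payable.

$108,700

First 138 days: 138 × $740 = $102,120
Remaining days: (169 − 138) × $1,650 = $51,150
Accrued per-day damages: $102,120 + $51,150 = $153,270
Less deposit already applied: $153,270 − $44,570 = $108,700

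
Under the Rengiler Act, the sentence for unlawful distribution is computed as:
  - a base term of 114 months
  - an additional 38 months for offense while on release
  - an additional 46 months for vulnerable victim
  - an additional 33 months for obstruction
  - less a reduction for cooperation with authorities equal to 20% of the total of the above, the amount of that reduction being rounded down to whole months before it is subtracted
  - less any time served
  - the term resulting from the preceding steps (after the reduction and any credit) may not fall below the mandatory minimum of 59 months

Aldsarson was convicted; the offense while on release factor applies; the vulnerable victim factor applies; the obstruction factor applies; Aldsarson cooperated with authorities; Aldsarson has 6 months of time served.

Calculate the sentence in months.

Sentence: 179 months

Offense while on release enhancement: +38 months
Vulnerable victim enhancement: +46 months
Obstruction enhancement: +33 months
Adjusted term: 114 months + 38 months + 46 months + 33 months = 231 months
Cooperation with authorities reduction: 20% of 231 months = 46 months (rounded down)
After reduction: 231 − 46 = 185 months
Less time served: 185 months − 6 months = 179 months
Minimum 59 months: 179 months meets the minimum, no increase.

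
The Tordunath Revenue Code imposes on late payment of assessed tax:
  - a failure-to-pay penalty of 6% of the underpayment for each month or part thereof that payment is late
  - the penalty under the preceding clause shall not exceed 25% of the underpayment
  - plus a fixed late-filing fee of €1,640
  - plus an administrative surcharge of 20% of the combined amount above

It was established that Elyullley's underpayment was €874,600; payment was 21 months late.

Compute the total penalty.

Accrued rate: 6% × 21 = 126%, capped at 25% → 25%
Failure-to-pay penalty: 25% of €874,600 = €218,650
Penalty before surcharge: €218,650 + €1,640 = €220,290
Administrative surcharge: 20% of €220,290 = €44,058
Total penalty: €220,290 + €44,058 = €264,348

€264,348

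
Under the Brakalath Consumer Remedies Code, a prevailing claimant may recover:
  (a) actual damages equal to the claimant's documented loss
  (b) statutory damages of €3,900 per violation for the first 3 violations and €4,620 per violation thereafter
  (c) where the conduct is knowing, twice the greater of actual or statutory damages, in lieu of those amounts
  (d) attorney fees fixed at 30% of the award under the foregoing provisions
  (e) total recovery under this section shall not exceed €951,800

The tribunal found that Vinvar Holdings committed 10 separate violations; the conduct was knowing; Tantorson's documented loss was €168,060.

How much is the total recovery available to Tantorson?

First 3 violations: 3 × €3,900 = €11,700
Remaining violations: (10 − 3) × €4,620 = €32,340
Statutory damages: €11,700 + €32,340 = €44,040
Greater of actual damages (€168,060) or statutory damages (€44,040): €168,060
Doubled: 2 × €168,060 = €336,120
Attorney fees: 30% of €336,120 = €100,836
Total before cap: €336,120 + €100,836 = €436,956
Cap at €951,800: €436,956 is within the cap, no reduction.

€436,956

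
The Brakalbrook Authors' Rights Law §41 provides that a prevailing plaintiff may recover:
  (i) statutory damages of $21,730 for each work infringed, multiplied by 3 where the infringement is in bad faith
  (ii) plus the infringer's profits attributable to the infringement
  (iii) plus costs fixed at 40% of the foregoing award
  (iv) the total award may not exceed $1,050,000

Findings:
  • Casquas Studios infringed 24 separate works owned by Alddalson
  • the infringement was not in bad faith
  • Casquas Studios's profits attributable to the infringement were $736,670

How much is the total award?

$1,050,000

Statutory damages: 24 × $21,730 = $521,520
Infringement not in bad faith: no ×3 enhancement.
Combined award: $521,520 + $736,670 = $1,258,190
Costs: 40% of $1,258,190 = $503,276
Award plus costs: $1,258,190 + $503,276 = $1,761,466
Cap at $1,050,000: $1,761,466 exceeds the cap → $1,050,000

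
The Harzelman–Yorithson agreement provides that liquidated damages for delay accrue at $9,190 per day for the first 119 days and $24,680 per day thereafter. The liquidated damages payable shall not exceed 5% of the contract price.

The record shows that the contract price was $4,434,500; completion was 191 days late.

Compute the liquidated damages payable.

Liquidated damages: $221,725

First 119 days: 119 × $9,190 = $1,093,610
Remaining days: (191 − 119) × $24,680 = $1,776,960
Accrued per-day damages: $1,093,610 + $1,776,960 = $2,870,570
Cap: 5% of $4,434,500 = $221,725
Cap at $221,725: $2,870,570 exceeds the cap → $221,725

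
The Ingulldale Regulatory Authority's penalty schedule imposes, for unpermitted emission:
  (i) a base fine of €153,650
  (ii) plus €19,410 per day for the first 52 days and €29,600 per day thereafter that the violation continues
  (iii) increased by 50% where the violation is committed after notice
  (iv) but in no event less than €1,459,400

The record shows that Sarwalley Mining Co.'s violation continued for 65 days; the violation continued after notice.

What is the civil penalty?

Civil penalty: €2,321,655

First 52 days: 52 × €19,410 = €1,009,320
Remaining days: (65 − 52) × €29,600 = €384,800
Per-day component: €1,009,320 + €384,800 = €1,394,120
Base plus per-day: €153,650 + €1,394,120 = €1,547,770
Enhancement: 50% of €1,547,770 = €773,885
Enhanced fine: €1,547,770 + €773,885 = €2,321,655
Minimum €1,459,400: €2,321,655 meets the minimum, no increase.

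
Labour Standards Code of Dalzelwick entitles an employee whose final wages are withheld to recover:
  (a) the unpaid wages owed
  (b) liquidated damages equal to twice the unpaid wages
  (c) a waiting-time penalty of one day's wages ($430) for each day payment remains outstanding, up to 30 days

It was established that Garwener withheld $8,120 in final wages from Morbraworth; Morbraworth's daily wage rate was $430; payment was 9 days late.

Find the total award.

Total award: $28,230

Doubled: 2 × $8,120 = $16,240
Penalty days: min(9, 30) = 9
Waiting-time penalty: 9 × $430 = $3,870
Total award: $8,120 + $16,240 + $3,870 = $28,230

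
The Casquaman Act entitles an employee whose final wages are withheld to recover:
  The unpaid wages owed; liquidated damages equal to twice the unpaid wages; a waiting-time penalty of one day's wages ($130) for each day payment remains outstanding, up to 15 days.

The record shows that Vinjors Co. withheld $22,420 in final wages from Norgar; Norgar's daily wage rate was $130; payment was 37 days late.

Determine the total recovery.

Total award: $69,210

Doubled: 2 × $22,420 = $44,840
Penalty days: min(37, 15) = 15
Waiting-time penalty: 15 × $130 = $1,950
Total award: $22,420 + $44,840 + $1,950 = $69,210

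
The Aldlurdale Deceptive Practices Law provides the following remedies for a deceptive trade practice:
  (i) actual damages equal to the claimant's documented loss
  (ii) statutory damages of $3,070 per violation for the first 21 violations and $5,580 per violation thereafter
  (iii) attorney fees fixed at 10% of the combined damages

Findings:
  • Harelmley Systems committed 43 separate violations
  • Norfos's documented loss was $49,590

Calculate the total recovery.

Total recovery: $260,502

First 21 violations: 21 × $3,070 = $64,470
Remaining violations: (43 − 21) × $5,580 = $122,760
Statutory damages: $64,470 + $122,760 = $187,230
Combined damages: $49,590 + $187,230 = $236,820
Attorney fees: 10% of $236,820 = $23,682
Total recovery: $236,820 + $23,682 = $260,502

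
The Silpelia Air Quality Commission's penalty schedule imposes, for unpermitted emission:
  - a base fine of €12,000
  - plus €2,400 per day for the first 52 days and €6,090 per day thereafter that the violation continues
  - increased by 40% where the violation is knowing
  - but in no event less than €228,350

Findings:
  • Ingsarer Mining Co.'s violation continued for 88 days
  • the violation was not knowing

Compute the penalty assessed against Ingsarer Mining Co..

€356,040

First 52 days: 52 × €2,400 = €124,800
Remaining days: (88 − 52) × €6,090 = €219,240
Per-day component: €124,800 + €219,240 = €344,040
Base plus per-day: €12,000 + €344,040 = €356,040
The violation was not knowing: no 40% increase.
Minimum €228,350: €356,040 meets the minimum, no increase.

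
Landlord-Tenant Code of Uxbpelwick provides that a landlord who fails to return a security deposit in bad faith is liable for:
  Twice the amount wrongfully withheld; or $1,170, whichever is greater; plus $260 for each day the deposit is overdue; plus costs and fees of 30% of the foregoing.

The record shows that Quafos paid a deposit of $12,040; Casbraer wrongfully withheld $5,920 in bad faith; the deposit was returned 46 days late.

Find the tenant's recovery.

Doubled: 2 × $5,920 = $11,840
Minimum $1,170: $11,840 meets the minimum, no increase.
Late-return penalty: 46 × $260 = $11,960
Damages plus late penalty: $11,840 + $11,960 = $23,800
Costs and fees: 30% of $23,800 = $7,140
Total recovery: $23,800 + $7,140 = $30,940

$30,940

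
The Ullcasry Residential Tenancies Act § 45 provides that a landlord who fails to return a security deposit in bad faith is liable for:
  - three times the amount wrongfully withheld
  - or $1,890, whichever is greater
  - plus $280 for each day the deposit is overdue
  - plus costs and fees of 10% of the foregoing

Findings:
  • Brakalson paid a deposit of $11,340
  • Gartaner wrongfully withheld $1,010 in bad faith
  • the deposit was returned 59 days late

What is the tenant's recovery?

Trebled: 3 × $1,010 = $3,030
Minimum $1,890: $3,030 meets the minimum, no increase.
Late-return penalty: 59 × $280 = $16,520
Damages plus late penalty: $3,030 + $16,520 = $19,550
Costs and fees: 10% of $19,550 = $1,955
Total recovery: $19,550 + $1,955 = $21,505

Recovery: $21,505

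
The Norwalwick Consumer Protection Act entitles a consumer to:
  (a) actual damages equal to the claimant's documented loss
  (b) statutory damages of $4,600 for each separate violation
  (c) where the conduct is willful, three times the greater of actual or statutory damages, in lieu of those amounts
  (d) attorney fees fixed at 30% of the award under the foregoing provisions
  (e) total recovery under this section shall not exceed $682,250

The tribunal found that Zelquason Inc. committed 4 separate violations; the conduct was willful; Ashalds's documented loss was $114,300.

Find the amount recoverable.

Statutory damages: 4 × $4,600 = $18,400
Greater of actual damages ($114,300) or statutory damages ($18,400): $114,300
Trebled: 3 × $114,300 = $342,900
Attorney fees: 30% of $342,900 = $102,870
Total before cap: $342,900 + $102,870 = $445,770
Cap at $682,250: $445,770 is within the cap, no reduction.

$445,770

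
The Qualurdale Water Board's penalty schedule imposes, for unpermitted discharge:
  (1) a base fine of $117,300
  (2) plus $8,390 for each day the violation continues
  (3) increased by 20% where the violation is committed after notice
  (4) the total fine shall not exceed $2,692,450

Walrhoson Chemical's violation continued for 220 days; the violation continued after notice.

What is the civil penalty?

Per-day component: 220 × $8,390 = $1,845,800
Base plus per-day: $117,300 + $1,845,800 = $1,963,100
Enhancement: 20% of $1,963,100 = $392,620
Enhanced fine: $1,963,100 + $392,620 = $2,355,720
Cap at $2,692,450: $2,355,720 is within the cap, no reduction.

$2,355,720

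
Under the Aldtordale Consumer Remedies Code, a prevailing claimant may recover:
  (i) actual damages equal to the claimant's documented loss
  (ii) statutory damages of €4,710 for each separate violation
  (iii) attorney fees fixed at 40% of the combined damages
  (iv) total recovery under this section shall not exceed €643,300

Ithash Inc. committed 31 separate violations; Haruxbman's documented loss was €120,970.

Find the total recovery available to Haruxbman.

Statutory damages: 31 × €4,710 = €146,010
Combined damages: €120,970 + €146,010 = €266,980
Attorney fees: 40% of €266,980 = €106,792
Total before cap: €266,980 + €106,792 = €373,772
Cap at €643,300: €373,772 is within the cap, no reduction.

€373,772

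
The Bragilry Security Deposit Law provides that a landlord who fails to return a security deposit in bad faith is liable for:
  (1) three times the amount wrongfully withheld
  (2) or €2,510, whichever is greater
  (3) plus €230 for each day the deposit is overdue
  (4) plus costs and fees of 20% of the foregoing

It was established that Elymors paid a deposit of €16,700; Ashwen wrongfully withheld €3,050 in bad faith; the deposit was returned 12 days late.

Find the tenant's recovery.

Recovery: €14,292

Trebled: 3 × €3,050 = €9,150
Minimum €2,510: €9,150 meets the minimum, no increase.
Late-return penalty: 12 × €230 = €2,760
Damages plus late penalty: €9,150 + €2,760 = €11,910
Costs and fees: 20% of €11,910 = €2,382
Total recovery: €11,910 + €2,382 = €14,292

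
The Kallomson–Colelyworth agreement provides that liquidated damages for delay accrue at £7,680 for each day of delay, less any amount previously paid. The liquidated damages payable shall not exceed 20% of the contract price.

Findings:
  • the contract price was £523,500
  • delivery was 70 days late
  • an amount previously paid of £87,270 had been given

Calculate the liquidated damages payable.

Per-day damages: 70 × £7,680 = £537,600
Less amount previously paid: £537,600 − £87,270 = £450,330
Cap: 20% of £523,500 = £104,700
Cap at £104,700: £450,330 exceeds the cap → £104,700

£104,700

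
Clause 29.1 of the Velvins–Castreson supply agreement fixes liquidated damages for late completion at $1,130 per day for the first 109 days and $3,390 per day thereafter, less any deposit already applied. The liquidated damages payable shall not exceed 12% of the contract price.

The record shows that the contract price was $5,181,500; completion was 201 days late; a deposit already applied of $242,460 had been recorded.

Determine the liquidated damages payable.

First 109 days: 109 × $1,130 = $123,170
Remaining days: (201 − 109) × $3,390 = $311,880
Accrued per-day damages: $123,170 + $311,880 = $435,050
Less deposit already applied: $435,050 − $242,460 = $192,590
Cap: 12% of $5,181,500 = $621,780
Cap at $621,780: $192,590 is within the cap, no reduction.

$192,590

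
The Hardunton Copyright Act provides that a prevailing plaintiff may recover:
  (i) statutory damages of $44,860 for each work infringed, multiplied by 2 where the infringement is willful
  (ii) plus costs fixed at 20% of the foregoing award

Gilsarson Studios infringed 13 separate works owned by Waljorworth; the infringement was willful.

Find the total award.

Statutory damages: 13 × $44,860 = $583,180
Doubled: 2 × $583,180 = $1,166,360
Costs: 20% of $1,166,360 = $233,272
Award plus costs: $1,166,360 + $233,272 = $1,399,632

$1,399,632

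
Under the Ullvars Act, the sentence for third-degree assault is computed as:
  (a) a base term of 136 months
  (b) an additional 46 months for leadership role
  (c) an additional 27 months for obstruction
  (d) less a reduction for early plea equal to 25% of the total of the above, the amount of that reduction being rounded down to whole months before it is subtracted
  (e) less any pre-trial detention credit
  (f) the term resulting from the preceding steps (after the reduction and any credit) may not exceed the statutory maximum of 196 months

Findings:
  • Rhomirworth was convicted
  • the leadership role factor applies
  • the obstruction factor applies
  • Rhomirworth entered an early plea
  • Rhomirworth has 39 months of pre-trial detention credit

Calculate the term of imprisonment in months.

Leadership role enhancement: +46 months
Obstruction enhancement: +27 months
Adjusted term: 136 months + 46 months + 27 months = 209 months
Early plea reduction: 25% of 209 months = 52 months (rounded down)
After reduction: 209 − 52 = 157 months
Less pre-trial detention credit: 157 months − 39 months = 118 months
Cap at 196 months: 118 months is within the cap, no reduction.

118 months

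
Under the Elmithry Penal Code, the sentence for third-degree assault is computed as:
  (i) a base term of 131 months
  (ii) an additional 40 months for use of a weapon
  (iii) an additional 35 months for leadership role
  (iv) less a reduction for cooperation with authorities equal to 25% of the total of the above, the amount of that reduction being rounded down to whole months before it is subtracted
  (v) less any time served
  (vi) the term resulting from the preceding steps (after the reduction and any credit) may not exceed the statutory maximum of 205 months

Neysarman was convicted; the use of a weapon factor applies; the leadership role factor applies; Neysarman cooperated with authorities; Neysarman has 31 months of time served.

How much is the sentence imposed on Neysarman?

Use of a weapon enhancement: +40 months
Leadership role enhancement: +35 months
Adjusted term: 131 months + 40 months + 35 months = 206 months
Cooperation with authorities reduction: 25% of 206 months = 51 months (rounded down)
After reduction: 206 − 51 = 155 months
Less time served: 155 months − 31 months = 124 months
Cap at 205 months: 124 months is within the cap, no reduction.

124 months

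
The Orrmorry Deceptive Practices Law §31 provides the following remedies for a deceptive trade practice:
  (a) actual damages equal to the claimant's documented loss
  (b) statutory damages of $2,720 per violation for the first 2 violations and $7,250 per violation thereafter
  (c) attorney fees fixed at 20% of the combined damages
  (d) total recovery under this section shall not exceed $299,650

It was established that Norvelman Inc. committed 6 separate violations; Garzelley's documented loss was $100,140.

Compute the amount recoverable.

First 2 violations: 2 × $2,720 = $5,440
Remaining violations: (6 − 2) × $7,250 = $29,000
Statutory damages: $5,440 + $29,000 = $34,440
Combined damages: $100,140 + $34,440 = $134,580
Attorney fees: 20% of $134,580 = $26,916
Total before cap: $134,580 + $26,916 = $161,496
Cap at $299,650: $161,496 is within the cap, no reduction.

Total recovery: $161,496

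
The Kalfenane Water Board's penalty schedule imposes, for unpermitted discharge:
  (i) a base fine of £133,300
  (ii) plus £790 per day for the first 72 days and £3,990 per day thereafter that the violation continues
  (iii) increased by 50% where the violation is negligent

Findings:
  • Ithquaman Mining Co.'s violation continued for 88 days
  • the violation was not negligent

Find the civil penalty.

First 72 days: 72 × £790 = £56,880
Remaining days: (88 − 72) × £3,990 = £63,840
Per-day component: £56,880 + £63,840 = £120,720
Base plus per-day: £133,300 + £120,720 = £254,020
The violation was not negligent: no 50% increase.

£254,020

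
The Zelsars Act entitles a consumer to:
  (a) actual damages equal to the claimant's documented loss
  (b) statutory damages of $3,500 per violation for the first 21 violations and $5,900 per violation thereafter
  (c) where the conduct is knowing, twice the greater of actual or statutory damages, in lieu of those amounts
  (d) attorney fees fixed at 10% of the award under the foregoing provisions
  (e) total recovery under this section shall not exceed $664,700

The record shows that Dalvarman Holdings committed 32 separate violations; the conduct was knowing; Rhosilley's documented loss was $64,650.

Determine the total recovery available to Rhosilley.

First 21 violations: 21 × $3,500 = $73,500
Remaining violations: (32 − 21) × $5,900 = $64,900
Statutory damages: $73,500 + $64,900 = $138,400
Greater of actual damages ($64,650) or statutory damages ($138,400): $138,400
Doubled: 2 × $138,400 = $276,800
Attorney fees: 10% of $276,800 = $27,680
Total before cap: $276,800 + $27,680 = $304,480
Cap at $664,700: $304,480 is within the cap, no reduction.

$304,480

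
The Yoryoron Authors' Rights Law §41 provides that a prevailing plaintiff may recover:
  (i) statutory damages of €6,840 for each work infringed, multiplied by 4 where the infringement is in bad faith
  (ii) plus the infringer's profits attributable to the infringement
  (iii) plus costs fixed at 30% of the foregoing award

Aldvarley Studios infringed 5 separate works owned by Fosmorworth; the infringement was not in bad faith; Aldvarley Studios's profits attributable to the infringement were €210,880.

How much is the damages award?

Award: €318,604

Statutory damages: 5 × €6,840 = €34,200
Infringement not in bad faith: no ×4 enhancement.
Combined award: €34,200 + €210,880 = €245,080
Costs: 30% of €245,080 = €73,524
Award plus costs: €245,080 + €73,524 = €318,604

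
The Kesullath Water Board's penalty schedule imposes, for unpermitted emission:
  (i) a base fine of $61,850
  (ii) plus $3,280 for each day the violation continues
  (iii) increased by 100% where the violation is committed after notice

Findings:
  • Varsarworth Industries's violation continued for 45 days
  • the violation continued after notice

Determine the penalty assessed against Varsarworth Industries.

Civil penalty: $418,900

Per-day component: 45 × $3,280 = $147,600
Base plus per-day: $61,850 + $147,600 = $209,450
Enhancement: 100% of $209,450 = $209,450
Enhanced fine: $209,450 + $209,450 = $418,900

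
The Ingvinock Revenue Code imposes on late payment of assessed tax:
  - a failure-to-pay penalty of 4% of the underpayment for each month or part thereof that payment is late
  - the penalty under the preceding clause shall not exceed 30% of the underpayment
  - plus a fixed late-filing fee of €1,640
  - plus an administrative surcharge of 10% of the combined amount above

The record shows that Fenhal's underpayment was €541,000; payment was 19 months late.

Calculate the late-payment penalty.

€180,334

Accrued rate: 4% × 19 = 76%, capped at 30% → 30%
Failure-to-pay penalty: 30% of €541,000 = €162,300
Penalty before surcharge: €162,300 + €1,640 = €163,940
Administrative surcharge: 10% of €163,940 = €16,394
Total penalty: €163,940 + €16,394 = €180,334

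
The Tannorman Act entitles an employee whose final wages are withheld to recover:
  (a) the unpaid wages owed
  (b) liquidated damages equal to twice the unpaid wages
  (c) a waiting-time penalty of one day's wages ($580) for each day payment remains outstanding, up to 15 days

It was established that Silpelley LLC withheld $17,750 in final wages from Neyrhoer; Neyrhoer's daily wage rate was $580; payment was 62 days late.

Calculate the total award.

Doubled: 2 × $17,750 = $35,500
Penalty days: min(62, 15) = 15
Waiting-time penalty: 15 × $580 = $8,700
Total award: $17,750 + $35,500 + $8,700 = $61,950

Total award: $61,950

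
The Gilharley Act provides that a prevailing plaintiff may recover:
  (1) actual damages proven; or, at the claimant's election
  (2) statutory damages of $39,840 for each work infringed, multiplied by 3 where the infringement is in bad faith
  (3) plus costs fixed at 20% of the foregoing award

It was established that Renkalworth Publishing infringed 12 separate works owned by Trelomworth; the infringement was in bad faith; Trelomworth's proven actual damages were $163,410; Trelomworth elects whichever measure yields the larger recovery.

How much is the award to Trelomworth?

Statutory damages: 12 × $39,840 = $478,080
Trebled: 3 × $478,080 = $1,434,240
Greater of actual damages ($163,410) or enhanced statutory damages ($1,434,240): $1,434,240
Costs: 20% of $1,434,240 = $286,848
Award plus costs: $1,434,240 + $286,848 = $1,721,088

$1,721,088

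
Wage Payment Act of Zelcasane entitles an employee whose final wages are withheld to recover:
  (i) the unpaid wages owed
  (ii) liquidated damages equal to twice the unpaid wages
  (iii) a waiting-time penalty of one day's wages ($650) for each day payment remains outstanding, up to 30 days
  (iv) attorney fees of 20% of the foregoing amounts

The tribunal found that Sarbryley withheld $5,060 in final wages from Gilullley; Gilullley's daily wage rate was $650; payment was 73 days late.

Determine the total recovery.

$41,616

Doubled: 2 × $5,060 = $10,120
Penalty days: min(73, 30) = 30
Waiting-time penalty: 30 × $650 = $19,500
Subtotal: $5,060 + $10,120 + $19,500 = $34,680
Attorney fees: 20% of $34,680 = $6,936
Total award: $34,680 + $6,936 = $41,616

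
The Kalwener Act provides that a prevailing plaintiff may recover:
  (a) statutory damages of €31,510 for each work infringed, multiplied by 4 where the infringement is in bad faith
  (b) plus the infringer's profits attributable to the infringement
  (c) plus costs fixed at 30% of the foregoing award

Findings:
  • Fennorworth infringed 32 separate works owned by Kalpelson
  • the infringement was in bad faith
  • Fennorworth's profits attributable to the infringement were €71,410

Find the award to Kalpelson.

Statutory damages: 32 × €31,510 = €1,008,320
Multiplied by 4: 4 × €1,008,320 = €4,033,280
Combined award: €4,033,280 + €71,410 = €4,104,690
Costs: 30% of €4,104,690 = €1,231,407
Award plus costs: €4,104,690 + €1,231,407 = €5,336,097

€5,336,097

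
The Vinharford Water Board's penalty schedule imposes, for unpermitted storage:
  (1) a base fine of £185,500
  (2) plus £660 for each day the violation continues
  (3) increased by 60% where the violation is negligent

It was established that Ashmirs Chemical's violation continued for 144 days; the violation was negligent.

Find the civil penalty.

£448,864

Per-day component: 144 × £660 = £95,040
Base plus per-day: £185,500 + £95,040 = £280,540
Enhancement: 60% of £280,540 = £168,324
Enhanced fine: £280,540 + £168,324 = £448,864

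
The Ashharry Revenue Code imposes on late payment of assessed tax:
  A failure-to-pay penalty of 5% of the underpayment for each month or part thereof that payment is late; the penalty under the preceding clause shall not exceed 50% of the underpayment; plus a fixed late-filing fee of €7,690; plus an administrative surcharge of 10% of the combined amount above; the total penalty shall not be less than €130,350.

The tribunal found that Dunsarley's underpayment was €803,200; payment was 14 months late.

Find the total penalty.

€450,219

Accrued rate: 5% × 14 = 70%, capped at 50% → 50%
Failure-to-pay penalty: 50% of €803,200 = €401,600
Penalty before surcharge: €401,600 + €7,690 = €409,290
Administrative surcharge: 10% of €409,290 = €40,929
Total penalty: €409,290 + €40,929 = €450,219
Minimum €130,350: €450,219 meets the minimum, no increase.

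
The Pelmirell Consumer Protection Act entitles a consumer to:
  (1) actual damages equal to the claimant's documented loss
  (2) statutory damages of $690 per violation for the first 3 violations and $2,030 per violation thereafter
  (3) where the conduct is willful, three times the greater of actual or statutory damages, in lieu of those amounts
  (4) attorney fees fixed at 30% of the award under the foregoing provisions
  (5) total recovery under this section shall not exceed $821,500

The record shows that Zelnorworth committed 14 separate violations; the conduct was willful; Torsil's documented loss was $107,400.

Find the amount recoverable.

First 3 violations: 3 × $690 = $2,070
Remaining violations: (14 − 3) × $2,030 = $22,330
Statutory damages: $2,070 + $22,330 = $24,400
Greater of actual damages ($107,400) or statutory damages ($24,400): $107,400
Trebled: 3 × $107,400 = $322,200
Attorney fees: 30% of $322,200 = $96,660
Total before cap: $322,200 + $96,660 = $418,860
Cap at $821,500: $418,860 is within the cap, no reduction.

$418,860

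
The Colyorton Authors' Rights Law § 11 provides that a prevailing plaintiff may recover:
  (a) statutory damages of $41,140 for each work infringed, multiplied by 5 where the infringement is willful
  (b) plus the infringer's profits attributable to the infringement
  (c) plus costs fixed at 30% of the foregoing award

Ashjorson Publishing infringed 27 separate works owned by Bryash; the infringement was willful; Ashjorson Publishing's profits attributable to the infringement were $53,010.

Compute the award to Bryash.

$7,288,983

Statutory damages: 27 × $41,140 = $1,110,780
Multiplied by 5: 5 × $1,110,780 = $5,553,900
Combined award: $5,553,900 + $53,010 = $5,606,910
Costs: 30% of $5,606,910 = $1,682,073
Award plus costs: $5,606,910 + $1,682,073 = $7,288,983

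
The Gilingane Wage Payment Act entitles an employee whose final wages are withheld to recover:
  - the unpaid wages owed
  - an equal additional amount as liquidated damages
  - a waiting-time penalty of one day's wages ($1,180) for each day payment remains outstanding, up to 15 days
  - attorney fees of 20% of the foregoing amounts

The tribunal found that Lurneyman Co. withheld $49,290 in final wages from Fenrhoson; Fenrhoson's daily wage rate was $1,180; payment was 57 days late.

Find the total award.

$139,536

Liquidated damages (equal amount): $49,290
Penalty days: min(57, 15) = 15
Waiting-time penalty: 15 × $1,180 = $17,700
Subtotal: $49,290 + $49,290 + $17,700 = $116,280
Attorney fees: 20% of $116,280 = $23,256
Total award: $116,280 + $23,256 = $139,536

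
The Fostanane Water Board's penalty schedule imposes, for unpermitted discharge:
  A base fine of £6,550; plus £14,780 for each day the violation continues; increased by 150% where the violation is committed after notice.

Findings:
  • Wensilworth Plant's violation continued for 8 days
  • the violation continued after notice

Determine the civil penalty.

Per-day component: 8 × £14,780 = £118,240
Base plus per-day: £6,550 + £118,240 = £124,790
Enhancement: 150% of £124,790 = £187,185
Enhanced fine: £124,790 + £187,185 = £311,975

£311,975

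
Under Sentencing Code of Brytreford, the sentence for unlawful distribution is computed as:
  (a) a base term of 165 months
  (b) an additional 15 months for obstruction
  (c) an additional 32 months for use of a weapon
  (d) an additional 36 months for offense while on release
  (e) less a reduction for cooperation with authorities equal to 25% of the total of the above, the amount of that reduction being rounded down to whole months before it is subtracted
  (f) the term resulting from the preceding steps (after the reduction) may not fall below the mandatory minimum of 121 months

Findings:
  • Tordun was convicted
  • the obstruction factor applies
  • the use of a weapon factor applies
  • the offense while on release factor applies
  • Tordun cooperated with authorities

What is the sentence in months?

Obstruction enhancement: +15 months
Use of a weapon enhancement: +32 months
Offense while on release enhancement: +36 months
Adjusted term: 165 months + 15 months + 32 months + 36 months = 248 months
Cooperation with authorities reduction: 25% of 248 months = 62 months (rounded down)
After reduction: 248 − 62 = 186 months
Minimum 121 months: 186 months meets the minimum, no increase.

186 months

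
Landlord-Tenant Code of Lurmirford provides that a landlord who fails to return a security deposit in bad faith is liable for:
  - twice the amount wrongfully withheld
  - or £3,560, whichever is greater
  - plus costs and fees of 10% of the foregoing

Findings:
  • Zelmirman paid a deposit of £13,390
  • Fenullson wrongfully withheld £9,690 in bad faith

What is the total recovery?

Doubled: 2 × £9,690 = £19,380
Minimum £3,560: £19,380 meets the minimum, no increase.
Costs and fees: 10% of £19,380 = £1,938
Total recovery: £19,380 + £1,938 = £21,318

£21,318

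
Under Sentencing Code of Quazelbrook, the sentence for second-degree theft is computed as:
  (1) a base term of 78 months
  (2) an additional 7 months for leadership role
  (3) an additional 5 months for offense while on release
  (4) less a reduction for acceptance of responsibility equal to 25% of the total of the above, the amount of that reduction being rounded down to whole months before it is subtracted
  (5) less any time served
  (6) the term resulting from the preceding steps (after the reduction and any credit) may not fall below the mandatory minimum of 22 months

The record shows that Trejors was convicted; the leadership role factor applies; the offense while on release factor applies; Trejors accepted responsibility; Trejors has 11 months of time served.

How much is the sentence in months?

Leadership role enhancement: +7 months
Offense while on release enhancement: +5 months
Adjusted term: 78 months + 7 months + 5 months = 90 months
Acceptance of responsibility reduction: 25% of 90 months = 22 months (rounded down)
After reduction: 90 − 22 = 68 months
Less time served: 68 months − 11 months = 57 months
Minimum 22 months: 57 months meets the minimum, no increase.

57 months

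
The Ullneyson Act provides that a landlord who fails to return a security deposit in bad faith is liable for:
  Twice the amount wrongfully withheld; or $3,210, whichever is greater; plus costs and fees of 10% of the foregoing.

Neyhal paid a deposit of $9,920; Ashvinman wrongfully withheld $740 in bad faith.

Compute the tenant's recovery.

$3,531

Doubled: 2 × $740 = $1,480
Minimum $3,210: $1,480 is below the minimum → $3,210
Costs and fees: 10% of $3,210 = $321
Total recovery: $3,210 + $321 = $3,531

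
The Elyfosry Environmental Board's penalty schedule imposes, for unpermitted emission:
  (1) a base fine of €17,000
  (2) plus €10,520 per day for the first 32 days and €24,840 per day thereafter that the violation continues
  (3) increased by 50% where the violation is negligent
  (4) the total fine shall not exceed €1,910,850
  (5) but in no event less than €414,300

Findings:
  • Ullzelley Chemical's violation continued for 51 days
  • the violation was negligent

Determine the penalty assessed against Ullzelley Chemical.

€1,238,400

First 32 days: 32 × €10,520 = €336,640
Remaining days: (51 − 32) × €24,840 = €471,960
Per-day component: €336,640 + €471,960 = €808,600
Base plus per-day: €17,000 + €808,600 = €825,600
Enhancement: 50% of €825,600 = €412,800
Enhanced fine: €825,600 + €412,800 = €1,238,400
Cap at €1,910,850: €1,238,400 is within the cap, no reduction.
Minimum €414,300: €1,238,400 meets the minimum, no increase.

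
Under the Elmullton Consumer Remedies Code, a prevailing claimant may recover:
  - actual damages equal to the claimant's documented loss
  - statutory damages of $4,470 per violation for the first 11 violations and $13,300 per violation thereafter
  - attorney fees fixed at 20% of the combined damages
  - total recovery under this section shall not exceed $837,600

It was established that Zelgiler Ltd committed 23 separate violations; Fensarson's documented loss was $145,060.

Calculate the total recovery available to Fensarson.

First 11 violations: 11 × $4,470 = $49,170
Remaining violations: (23 − 11) × $13,300 = $159,600
Statutory damages: $49,170 + $159,600 = $208,770
Combined damages: $145,060 + $208,770 = $353,830
Attorney fees: 20% of $353,830 = $70,766
Total before cap: $353,830 + $70,766 = $424,596
Cap at $837,600: $424,596 is within the cap, no reduction.

$424,596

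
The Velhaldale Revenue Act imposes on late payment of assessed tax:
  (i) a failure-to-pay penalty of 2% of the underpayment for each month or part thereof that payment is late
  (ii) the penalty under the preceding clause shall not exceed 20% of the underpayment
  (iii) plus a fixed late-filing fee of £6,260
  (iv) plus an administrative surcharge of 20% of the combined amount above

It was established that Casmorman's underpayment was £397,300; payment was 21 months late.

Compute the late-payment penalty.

£102,864

Accrued rate: 2% × 21 = 42%, capped at 20% → 20%
Failure-to-pay penalty: 20% of £397,300 = £79,460
Penalty before surcharge: £79,460 + £6,260 = £85,720
Administrative surcharge: 20% of £85,720 = £17,144
Total penalty: £85,720 + £17,144 = £102,864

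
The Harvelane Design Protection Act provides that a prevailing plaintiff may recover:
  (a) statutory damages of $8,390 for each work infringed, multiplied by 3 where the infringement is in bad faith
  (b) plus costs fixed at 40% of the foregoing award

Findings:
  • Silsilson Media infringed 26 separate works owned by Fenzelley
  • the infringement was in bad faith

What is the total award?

$916,188

Statutory damages: 26 × $8,390 = $218,140
Trebled: 3 × $218,140 = $654,420
Costs: 40% of $654,420 = $261,768
Award plus costs: $654,420 + $261,768 = $916,188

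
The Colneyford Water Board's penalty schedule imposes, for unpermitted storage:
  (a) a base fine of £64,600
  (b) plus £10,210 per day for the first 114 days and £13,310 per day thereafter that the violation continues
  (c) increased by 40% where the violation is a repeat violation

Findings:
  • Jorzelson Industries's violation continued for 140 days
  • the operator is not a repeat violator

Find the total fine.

First 114 days: 114 × £10,210 = £1,163,940
Remaining days: (140 − 114) × £13,310 = £346,060
Per-day component: £1,163,940 + £346,060 = £1,510,000
Base plus per-day: £64,600 + £1,510,000 = £1,574,600
The operator is not a repeat violator: no 40% increase.

£1,574,600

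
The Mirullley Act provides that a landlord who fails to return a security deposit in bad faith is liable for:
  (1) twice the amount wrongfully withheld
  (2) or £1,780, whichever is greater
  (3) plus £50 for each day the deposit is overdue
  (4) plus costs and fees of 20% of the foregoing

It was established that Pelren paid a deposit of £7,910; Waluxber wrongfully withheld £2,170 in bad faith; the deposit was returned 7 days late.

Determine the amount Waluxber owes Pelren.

Recovery: £5,628

Doubled: 2 × £2,170 = £4,340
Minimum £1,780: £4,340 meets the minimum, no increase.
Late-return penalty: 7 × £50 = £350
Damages plus late penalty: £4,340 + £350 = £4,690
Costs and fees: 20% of £4,690 = £938
Total recovery: £4,690 + £938 = £5,628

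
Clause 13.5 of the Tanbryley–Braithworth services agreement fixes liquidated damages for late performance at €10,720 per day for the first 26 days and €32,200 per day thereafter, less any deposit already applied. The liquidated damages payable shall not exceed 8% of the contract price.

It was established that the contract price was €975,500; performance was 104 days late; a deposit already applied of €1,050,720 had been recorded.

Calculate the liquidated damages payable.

€78,040

First 26 days: 26 × €10,720 = €278,720
Remaining days: (104 − 26) × €32,200 = €2,511,600
Accrued per-day damages: €278,720 + €2,511,600 = €2,790,320
Less deposit already applied: €2,790,320 − €1,050,720 = €1,739,600
Cap: 8% of €975,500 = €78,040
Cap at €78,040: €1,739,600 exceeds the cap → €78,040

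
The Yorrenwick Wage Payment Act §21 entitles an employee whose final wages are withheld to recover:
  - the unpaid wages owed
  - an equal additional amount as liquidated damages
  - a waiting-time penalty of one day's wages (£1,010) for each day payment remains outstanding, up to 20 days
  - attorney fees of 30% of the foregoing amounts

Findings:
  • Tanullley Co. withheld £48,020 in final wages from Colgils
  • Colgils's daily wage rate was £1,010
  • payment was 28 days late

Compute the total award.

£151,112

Liquidated damages (equal amount): £48,020
Penalty days: min(28, 20) = 20
Waiting-time penalty: 20 × £1,010 = £20,200
Subtotal: £48,020 + £48,020 + £20,200 = £116,240
Attorney fees: 30% of £116,240 = £34,872
Total award: £116,240 + £34,872 = £151,112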